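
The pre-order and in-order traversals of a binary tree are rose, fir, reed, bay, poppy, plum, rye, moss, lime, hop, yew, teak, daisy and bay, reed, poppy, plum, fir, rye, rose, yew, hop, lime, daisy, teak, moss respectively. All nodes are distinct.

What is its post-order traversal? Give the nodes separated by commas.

The first element of pre-order is the root; it splits in-order into left and right subtrees.
Root rose: left subtree has 6 nodes {bay, reed, poppy, plum, fir, rye}, right has 6 {yew, hop, lime, daisy, teak, moss}.
  Root fir: left subtree has 4 nodes {bay, reed, poppy, plum}, right has 1 {rye}.
    Root reed: left subtree has 1 node {bay}, right has 2 {poppy, plum}.
      Root poppy: left subtree has 0 nodes { }, right has 1 {plum}.
  Root moss: left subtree has 5 nodes {yew, hop, lime, daisy, teak}, right has 0 { }.
    Root lime: left subtree has 2 nodes {yew, hop}, right has 2 {daisy, teak}.
      Root hop: left subtree has 1 node {yew}, right has 0 { }.
      Root teak: left subtree has 1 node {daisy}, right has 0 { }.

bay, plum, poppy, reed, rye, fir, yew, hop, daisy, teak, lime, moss, rose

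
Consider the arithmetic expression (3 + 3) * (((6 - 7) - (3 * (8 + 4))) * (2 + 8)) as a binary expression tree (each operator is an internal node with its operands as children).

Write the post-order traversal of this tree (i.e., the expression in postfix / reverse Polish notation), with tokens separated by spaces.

3 3 + 6 7 - 3 8 4 + * - 2 8 + * *

Post-order on an expression tree gives postfix notation: for each operator, emit left operand, right operand, then the operator.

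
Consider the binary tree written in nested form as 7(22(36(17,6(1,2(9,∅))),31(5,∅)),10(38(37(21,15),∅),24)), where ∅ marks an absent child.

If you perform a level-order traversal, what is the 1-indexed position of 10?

3

Level-order visits nodes level by level from the root, left to right within each level.
Level 0: 7
Level 1: 22, 10
Level 2: 36, 31, 38, 24
Level 3: 17, 6, 5, 37
Level 4: 1, 2, 21, 15
Level 5: 9
Full level-order sequence: 7, 22, 10, 36, 31, 38, 24, 17, 6, 5, 37, 1, 2, 21, 15, 9.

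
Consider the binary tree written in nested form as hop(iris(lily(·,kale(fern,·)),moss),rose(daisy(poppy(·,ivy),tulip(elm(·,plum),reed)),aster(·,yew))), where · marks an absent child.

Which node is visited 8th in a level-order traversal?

kale

Level-order visits nodes level by level from the root, left to right within each level.
Level 0: hop
Level 1: iris, rose
Level 2: lily, moss, daisy, aster
Level 3: kale, poppy, tulip, yew
Level 4: fern, ivy, elm, reed
Level 5: plum
Full level-order sequence: hop, iris, rose, lily, moss, daisy, aster, kale, poppy, tulip, yew, fern, ivy, elm, reed, plum.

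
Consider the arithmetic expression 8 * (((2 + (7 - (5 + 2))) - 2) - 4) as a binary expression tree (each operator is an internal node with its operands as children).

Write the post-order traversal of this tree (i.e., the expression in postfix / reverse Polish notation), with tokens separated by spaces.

8 2 7 5 2 + - + 2 - 4 - *

Post-order on an expression tree gives postfix notation: for each operator, emit left operand, right operand, then the operator.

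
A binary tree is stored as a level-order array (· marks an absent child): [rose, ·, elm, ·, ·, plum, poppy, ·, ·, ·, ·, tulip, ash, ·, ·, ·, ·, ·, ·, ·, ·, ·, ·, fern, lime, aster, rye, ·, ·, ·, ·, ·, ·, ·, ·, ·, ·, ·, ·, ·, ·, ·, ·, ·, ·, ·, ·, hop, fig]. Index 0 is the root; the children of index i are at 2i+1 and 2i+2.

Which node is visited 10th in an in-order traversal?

In-order visits the left subtree, then the node, then the right subtree.
At rose: no left child.
Visit rose.
At rose: go right to elm.
  At elm: go left to plum.
    At plum: go left to tulip.
      At tulip: go left to fern.
        At fern: go left to hop.
          hop is a leaf — visit hop.
        Visit fern.
        At fern: go right to fig.
          fig is a leaf — visit fig.
      Visit tulip.
      At tulip: go right to lime.
        lime is a leaf — visit lime.
    Visit plum.
    At plum: go right to ash.
      At ash: go left to aster.
        aster is a leaf — visit aster.
      Visit ash.
      At ash: go right to rye.
        rye is a leaf — visit rye.
  Visit elm.
  At elm: go right to poppy.
    poppy is a leaf — visit poppy.
Full in-order sequence: rose, hop, fern, fig, tulip, lime, plum, aster, ash, rye, elm, poppy.

rye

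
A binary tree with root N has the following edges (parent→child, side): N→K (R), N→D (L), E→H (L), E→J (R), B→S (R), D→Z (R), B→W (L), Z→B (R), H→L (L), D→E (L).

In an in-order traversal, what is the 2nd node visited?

In-order visits the left subtree, then the node, then the right subtree.
At N: go left to D.
  At D: go left to E.
    At E: go left to H.
      At H: go left to L.
        L is a leaf — visit L.
      Visit H.
      At H: no right child.
    Visit E.
    At E: go right to J.
      J is a leaf — visit J.
  Visit D.
  At D: go right to Z.
    At Z: no left child.
    Visit Z.
    At Z: go right to B.
      At B: go left to W.
        W is a leaf — visit W.
      Visit B.
      At B: go right to S.
        S is a leaf — visit S.
Visit N.
At N: go right to K.
  K is a leaf — visit K.
Full in-order sequence: L, H, E, J, D, Z, W, B, S, N, K.

H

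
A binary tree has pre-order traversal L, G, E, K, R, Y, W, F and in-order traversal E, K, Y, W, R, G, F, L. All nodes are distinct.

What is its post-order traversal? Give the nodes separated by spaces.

W Y R K E F G L

The first element of pre-order is the root; it splits in-order into left and right subtrees.
Root L: left subtree has 7 nodes {E, K, Y, W, R, G, F}, right has 0 { }.
  Root G: left subtree has 5 nodes {E, K, Y, W, R}, right has 1 {F}.
    Root E: left subtree has 0 nodes { }, right has 4 {K, Y, W, R}.
      Root K: left subtree has 0 nodes { }, right has 3 {Y, W, R}.
        Root R: left subtree has 2 nodes {Y, W}, right has 0 { }.
          Root Y: left subtree has 0 nodes { }, right has 1 {W}.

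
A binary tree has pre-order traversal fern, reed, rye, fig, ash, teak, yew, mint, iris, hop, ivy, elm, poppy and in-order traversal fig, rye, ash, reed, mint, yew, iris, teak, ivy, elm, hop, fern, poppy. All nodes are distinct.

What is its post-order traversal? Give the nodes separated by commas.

fig, ash, rye, mint, iris, yew, elm, ivy, hop, teak, reed, poppy, fern

The first element of pre-order is the root; it splits in-order into left and right subtrees.
Root fern: left subtree has 11 nodes {fig, rye, ash, reed, mint, yew, iris, teak, ivy, elm, hop}, right has 1 {poppy}.
  Root reed: left subtree has 3 nodes {fig, rye, ash}, right has 7 {mint, yew, iris, teak, ivy, elm, hop}.
    Root rye: left subtree has 1 node {fig}, right has 1 {ash}.
    Root teak: left subtree has 3 nodes {mint, yew, iris}, right has 3 {ivy, elm, hop}.
      Root yew: left subtree has 1 node {mint}, right has 1 {iris}.
      Root hop: left subtree has 2 nodes {ivy, elm}, right has 0 { }.
        Root ivy: left subtree has 0 nodes { }, right has 1 {elm}.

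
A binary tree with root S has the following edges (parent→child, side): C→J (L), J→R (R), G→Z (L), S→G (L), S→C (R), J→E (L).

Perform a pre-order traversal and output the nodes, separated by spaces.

Pre-order visits the node, then its left subtree, then its right subtree.
Visit S.
At S: go left to G.
  Visit G.
  At G: go left to Z.
    Z is a leaf — visit Z.
  At G: no right child.
At S: go right to C.
  Visit C.
  At C: go left to J.
    Visit J.
    At J: go left to E.
      E is a leaf — visit E.
    At J: go right to R.
      R is a leaf — visit R.
  At C: no right child.

S G Z C J E R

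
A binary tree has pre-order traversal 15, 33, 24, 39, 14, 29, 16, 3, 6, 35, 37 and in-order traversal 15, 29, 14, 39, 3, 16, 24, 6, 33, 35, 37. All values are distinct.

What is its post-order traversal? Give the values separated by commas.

29, 14, 3, 16, 39, 6, 24, 37, 35, 33, 15

The first element of pre-order is the root; it splits in-order into left and right subtrees.
Root 15: left subtree has 0 nodes { }, right has 10 {29, 14, 39, 3, 16, 24, 6, 33, 35, 37}.
  Root 33: left subtree has 7 nodes {29, 14, 39, 3, 16, 24, 6}, right has 2 {35, 37}.
    Root 24: left subtree has 5 nodes {29, 14, 39, 3, 16}, right has 1 {6}.
      Root 39: left subtree has 2 nodes {29, 14}, right has 2 {3, 16}.
        Root 14: left subtree has 1 node {29}, right has 0 { }.
        Root 16: left subtree has 1 node {3}, right has 0 { }.
    Root 35: left subtree has 0 nodes { }, right has 1 {37}.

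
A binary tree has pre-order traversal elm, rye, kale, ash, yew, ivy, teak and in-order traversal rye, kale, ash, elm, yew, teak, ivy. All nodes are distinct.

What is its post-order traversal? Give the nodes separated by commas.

ash, kale, rye, teak, ivy, yew, elm

The first element of pre-order is the root; it splits in-order into left and right subtrees.
Root elm: left subtree has 3 nodes {rye, kale, ash}, right has 3 {yew, teak, ivy}.
  Root rye: left subtree has 0 nodes { }, right has 2 {kale, ash}.
    Root kale: left subtree has 0 nodes { }, right has 1 {ash}.
  Root yew: left subtree has 0 nodes { }, right has 2 {teak, ivy}.
    Root ivy: left subtree has 1 node {teak}, right has 0 { }.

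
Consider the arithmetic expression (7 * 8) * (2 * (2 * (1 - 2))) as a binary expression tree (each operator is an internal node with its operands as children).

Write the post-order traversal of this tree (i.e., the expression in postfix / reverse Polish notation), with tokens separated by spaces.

7 8 * 2 2 1 2 - * * *

Post-order on an expression tree gives postfix notation: for each operator, emit left operand, right operand, then the operator.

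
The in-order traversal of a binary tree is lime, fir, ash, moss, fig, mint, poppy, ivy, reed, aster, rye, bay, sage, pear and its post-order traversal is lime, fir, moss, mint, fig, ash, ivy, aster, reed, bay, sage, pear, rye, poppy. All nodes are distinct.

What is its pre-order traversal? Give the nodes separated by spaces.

poppy ash fir lime fig moss mint rye reed ivy aster pear sage bay

The last element of post-order is the root; it splits in-order into left and right subtrees.
Root poppy: left subtree has 6 nodes {lime, fir, ash, moss, fig, mint}, right has 7 {ivy, reed, aster, rye, bay, sage, pear}.
  Root ash: left subtree has 2 nodes {lime, fir}, right has 3 {moss, fig, mint}.
    Root fir: left subtree has 1 node {lime}, right has 0 { }.
    Root fig: left subtree has 1 node {moss}, right has 1 {mint}.
  Root rye: left subtree has 3 nodes {ivy, reed, aster}, right has 3 {bay, sage, pear}.
    Root reed: left subtree has 1 node {ivy}, right has 1 {aster}.
    Root pear: left subtree has 2 nodes {bay, sage}, right has 0 { }.
      Root sage: left subtree has 1 node {bay}, right has 0 { }.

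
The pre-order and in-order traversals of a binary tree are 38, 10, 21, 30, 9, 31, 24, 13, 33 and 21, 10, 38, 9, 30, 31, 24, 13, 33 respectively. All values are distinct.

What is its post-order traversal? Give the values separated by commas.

The first element of pre-order is the root; it splits in-order into left and right subtrees.
Root 38: left subtree has 2 nodes {21, 10}, right has 6 {9, 30, 31, 24, 13, 33}.
  Root 10: left subtree has 1 node {21}, right has 0 { }.
  Root 30: left subtree has 1 node {9}, right has 4 {31, 24, 13, 33}.
    Root 31: left subtree has 0 nodes { }, right has 3 {24, 13, 33}.
      Root 24: left subtree has 0 nodes { }, right has 2 {13, 33}.
        Root 13: left subtree has 0 nodes { }, right has 1 {33}.

21, 10, 9, 33, 13, 24, 31, 30, 38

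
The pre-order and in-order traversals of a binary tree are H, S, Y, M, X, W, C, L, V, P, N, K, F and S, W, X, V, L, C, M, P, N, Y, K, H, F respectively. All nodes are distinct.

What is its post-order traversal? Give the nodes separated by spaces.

W V L C X N P M K Y S F H

The first element of pre-order is the root; it splits in-order into left and right subtrees.
Root H: left subtree has 11 nodes {S, W, X, V, L, C, M, P, N, Y, K}, right has 1 {F}.
  Root S: left subtree has 0 nodes { }, right has 10 {W, X, V, L, C, M, P, N, Y, K}.
    Root Y: left subtree has 8 nodes {W, X, V, L, C, M, P, N}, right has 1 {K}.
      Root M: left subtree has 5 nodes {W, X, V, L, C}, right has 2 {P, N}.
        Root X: left subtree has 1 node {W}, right has 3 {V, L, C}.
          Root C: left subtree has 2 nodes {V, L}, right has 0 { }.
            Root L: left subtree has 1 node {V}, right has 0 { }.
        Root P: left subtree has 0 nodes { }, right has 1 {N}.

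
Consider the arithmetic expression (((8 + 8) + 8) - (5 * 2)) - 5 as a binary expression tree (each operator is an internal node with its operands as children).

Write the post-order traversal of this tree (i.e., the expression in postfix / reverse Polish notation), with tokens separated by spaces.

8 8 + 8 + 5 2 * - 5 -

Post-order on an expression tree gives postfix notation: for each operator, emit left operand, right operand, then the operator.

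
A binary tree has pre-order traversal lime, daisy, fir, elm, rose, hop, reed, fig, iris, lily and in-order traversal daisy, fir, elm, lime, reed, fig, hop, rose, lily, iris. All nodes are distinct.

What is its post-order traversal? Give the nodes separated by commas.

The first element of pre-order is the root; it splits in-order into left and right subtrees.
Root lime: left subtree has 3 nodes {daisy, fir, elm}, right has 6 {reed, fig, hop, rose, lily, iris}.
  Root daisy: left subtree has 0 nodes { }, right has 2 {fir, elm}.
    Root fir: left subtree has 0 nodes { }, right has 1 {elm}.
  Root rose: left subtree has 3 nodes {reed, fig, hop}, right has 2 {lily, iris}.
    Root hop: left subtree has 2 nodes {reed, fig}, right has 0 { }.
      Root reed: left subtree has 0 nodes { }, right has 1 {fig}.
    Root iris: left subtree has 1 node {lily}, right has 0 { }.

elm, fir, daisy, fig, reed, hop, lily, iris, rose, lime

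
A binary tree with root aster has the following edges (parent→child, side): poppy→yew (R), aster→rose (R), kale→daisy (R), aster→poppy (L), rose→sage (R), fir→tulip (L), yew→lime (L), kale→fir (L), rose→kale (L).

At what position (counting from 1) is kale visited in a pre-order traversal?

6

Pre-order visits the node, then its left subtree, then its right subtree.
Visit aster.
At aster: go left to poppy.
  Visit poppy.
  At poppy: no left child.
  At poppy: go right to yew.
    Visit yew.
    At yew: go left to lime.
      lime is a leaf — visit lime.
    At yew: no right child.
At aster: go right to rose.
  Visit rose.
  At rose: go left to kale.
    Visit kale.
    At kale: go left to fir.
      Visit fir.
      At fir: go left to tulip.
        tulip is a leaf — visit tulip.
      At fir: no right child.
    At kale: go right to daisy.
      daisy is a leaf — visit daisy.
  At rose: go right to sage.
    sage is a leaf — visit sage.
Full pre-order sequence: aster, poppy, yew, lime, rose, kale, fir, tulip, daisy, sage.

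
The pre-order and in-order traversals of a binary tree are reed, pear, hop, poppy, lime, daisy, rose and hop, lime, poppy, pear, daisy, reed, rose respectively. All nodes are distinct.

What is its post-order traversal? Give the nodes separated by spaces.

lime poppy hop daisy pear rose reed

The first element of pre-order is the root; it splits in-order into left and right subtrees.
Root reed: left subtree has 5 nodes {hop, lime, poppy, pear, daisy}, right has 1 {rose}.
  Root pear: left subtree has 3 nodes {hop, lime, poppy}, right has 1 {daisy}.
    Root hop: left subtree has 0 nodes { }, right has 2 {lime, poppy}.
      Root poppy: left subtree has 1 node {lime}, right has 0 { }.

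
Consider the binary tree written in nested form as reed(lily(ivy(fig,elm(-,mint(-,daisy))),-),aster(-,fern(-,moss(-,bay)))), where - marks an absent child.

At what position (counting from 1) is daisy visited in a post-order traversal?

2

Post-order visits the left subtree, then the right subtree, then the node.
At reed: go left to lily.
  At lily: go left to ivy.
    At ivy: go left to fig.
      fig is a leaf — visit fig.
    At ivy: go right to elm.
      At elm: no left child.
      At elm: go right to mint.
        At mint: no left child.
        At mint: go right to daisy.
          daisy is a leaf — visit daisy.
        Visit mint.
      Visit elm.
    Visit ivy.
  At lily: no right child.
  Visit lily.
At reed: go right to aster.
  At aster: no left child.
  At aster: go right to fern.
    At fern: no left child.
    At fern: go right to moss.
      At moss: no left child.
      At moss: go right to bay.
        bay is a leaf — visit bay.
      Visit moss.
    Visit fern.
  Visit aster.
Visit reed.
Full post-order sequence: fig, daisy, mint, elm, ivy, lily, bay, moss, fern, aster, reed.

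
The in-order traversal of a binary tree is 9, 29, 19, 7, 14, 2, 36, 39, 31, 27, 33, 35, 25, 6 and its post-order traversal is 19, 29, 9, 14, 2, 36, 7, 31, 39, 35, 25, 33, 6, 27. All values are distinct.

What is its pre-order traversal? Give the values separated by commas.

The last element of post-order is the root; it splits in-order into left and right subtrees.
Root 27: left subtree has 9 nodes {9, 29, 19, 7, 14, 2, 36, 39, 31}, right has 4 {33, 35, 25, 6}.
  Root 39: left subtree has 7 nodes {9, 29, 19, 7, 14, 2, 36}, right has 1 {31}.
    Root 7: left subtree has 3 nodes {9, 29, 19}, right has 3 {14, 2, 36}.
      Root 9: left subtree has 0 nodes { }, right has 2 {29, 19}.
        Root 29: left subtree has 0 nodes { }, right has 1 {19}.
      Root 36: left subtree has 2 nodes {14, 2}, right has 0 { }.
        Root 2: left subtree has 1 node {14}, right has 0 { }.
  Root 6: left subtree has 3 nodes {33, 35, 25}, right has 0 { }.
    Root 33: left subtree has 0 nodes { }, right has 2 {35, 25}.
      Root 25: left subtree has 1 node {35}, right has 0 { }.

27, 39, 7, 9, 29, 19, 36, 2, 14, 31, 6, 33, 25, 35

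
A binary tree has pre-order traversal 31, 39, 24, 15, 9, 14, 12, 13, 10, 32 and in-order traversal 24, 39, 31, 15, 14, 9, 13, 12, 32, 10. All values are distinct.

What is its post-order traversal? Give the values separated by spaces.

24 39 14 13 32 10 12 9 15 31

The first element of pre-order is the root; it splits in-order into left and right subtrees.
Root 31: left subtree has 2 nodes {24, 39}, right has 7 {15, 14, 9, 13, 12, 32, 10}.
  Root 39: left subtree has 1 node {24}, right has 0 { }.
  Root 15: left subtree has 0 nodes { }, right has 6 {14, 9, 13, 12, 32, 10}.
    Root 9: left subtree has 1 node {14}, right has 4 {13, 12, 32, 10}.
      Root 12: left subtree has 1 node {13}, right has 2 {32, 10}.
        Root 10: left subtree has 1 node {32}, right has 0 { }.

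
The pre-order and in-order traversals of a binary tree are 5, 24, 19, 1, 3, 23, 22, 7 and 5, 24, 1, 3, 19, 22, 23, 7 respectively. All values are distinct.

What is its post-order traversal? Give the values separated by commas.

The first element of pre-order is the root; it splits in-order into left and right subtrees.
Root 5: left subtree has 0 nodes { }, right has 7 {24, 1, 3, 19, 22, 23, 7}.
  Root 24: left subtree has 0 nodes { }, right has 6 {1, 3, 19, 22, 23, 7}.
    Root 19: left subtree has 2 nodes {1, 3}, right has 3 {22, 23, 7}.
      Root 1: left subtree has 0 nodes { }, right has 1 {3}.
      Root 23: left subtree has 1 node {22}, right has 1 {7}.

3, 1, 22, 7, 23, 19, 24, 5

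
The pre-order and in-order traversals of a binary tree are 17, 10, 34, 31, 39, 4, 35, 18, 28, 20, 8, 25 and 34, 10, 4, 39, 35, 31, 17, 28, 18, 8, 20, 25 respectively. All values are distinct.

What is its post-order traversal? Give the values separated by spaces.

34 4 35 39 31 10 28 8 25 20 18 17

The first element of pre-order is the root; it splits in-order into left and right subtrees.
Root 17: left subtree has 6 nodes {34, 10, 4, 39, 35, 31}, right has 5 {28, 18, 8, 20, 25}.
  Root 10: left subtree has 1 node {34}, right has 4 {4, 39, 35, 31}.
    Root 31: left subtree has 3 nodes {4, 39, 35}, right has 0 { }.
      Root 39: left subtree has 1 node {4}, right has 1 {35}.
  Root 18: left subtree has 1 node {28}, right has 3 {8, 20, 25}.
    Root 20: left subtree has 1 node {8}, right has 1 {25}.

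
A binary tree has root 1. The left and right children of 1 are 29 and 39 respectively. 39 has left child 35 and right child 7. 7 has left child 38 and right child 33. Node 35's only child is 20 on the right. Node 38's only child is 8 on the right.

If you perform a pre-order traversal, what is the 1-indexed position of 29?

2

Pre-order visits the node, then its left subtree, then its right subtree.
Visit 1.
At 1: go left to 29.
  29 is a leaf — visit 29.
At 1: go right to 39.
  Visit 39.
  At 39: go left to 35.
    Visit 35.
    At 35: no left child.
    At 35: go right to 20.
      20 is a leaf — visit 20.
  At 39: go right to 7.
    Visit 7.
    At 7: go left to 38.
      Visit 38.
      At 38: no left child.
      At 38: go right to 8.
        8 is a leaf — visit 8.
    At 7: go right to 33.
      33 is a leaf — visit 33.
Full pre-order sequence: 1, 29, 39, 35, 20, 7, 38, 8, 33.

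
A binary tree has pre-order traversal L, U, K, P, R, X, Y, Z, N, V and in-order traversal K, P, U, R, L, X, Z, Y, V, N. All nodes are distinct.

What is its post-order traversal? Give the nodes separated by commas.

The first element of pre-order is the root; it splits in-order into left and right subtrees.
Root L: left subtree has 4 nodes {K, P, U, R}, right has 5 {X, Z, Y, V, N}.
  Root U: left subtree has 2 nodes {K, P}, right has 1 {R}.
    Root K: left subtree has 0 nodes { }, right has 1 {P}.
  Root X: left subtree has 0 nodes { }, right has 4 {Z, Y, V, N}.
    Root Y: left subtree has 1 node {Z}, right has 2 {V, N}.
      Root N: left subtree has 1 node {V}, right has 0 { }.

P, K, R, U, Z, V, N, Y, X, L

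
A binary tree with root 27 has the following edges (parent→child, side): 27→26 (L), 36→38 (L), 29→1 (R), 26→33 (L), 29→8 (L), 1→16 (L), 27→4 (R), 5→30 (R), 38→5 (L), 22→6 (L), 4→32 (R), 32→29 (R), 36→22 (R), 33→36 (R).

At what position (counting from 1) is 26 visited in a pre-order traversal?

Pre-order visits the node, then its left subtree, then its right subtree.
Visit 27.
At 27: go left to 26.
  Visit 26.
  At 26: go left to 33.
    Visit 33.
    At 33: no left child.
    At 33: go right to 36.
      Visit 36.
      At 36: go left to 38.
        Visit 38.
        At 38: go left to 5.
          Visit 5.
          At 5: no left child.
          At 5: go right to 30.
            30 is a leaf — visit 30.
        At 38: no right child.
      At 36: go right to 22.
        Visit 22.
        At 22: go left to 6.
          6 is a leaf — visit 6.
        At 22: no right child.
  At 26: no right child.
At 27: go right to 4.
  Visit 4.
  At 4: no left child.
  At 4: go right to 32.
    Visit 32.
    At 32: no left child.
    At 32: go right to 29.
      Visit 29.
      At 29: go left to 8.
        8 is a leaf — visit 8.
      At 29: go right to 1.
        Visit 1.
        At 1: go left to 16.
          16 is a leaf — visit 16.
        At 1: no right child.
Full pre-order sequence: 27, 26, 33, 36, 38, 5, 30, 22, 6, 4, 32, 29, 8, 1, 16.

2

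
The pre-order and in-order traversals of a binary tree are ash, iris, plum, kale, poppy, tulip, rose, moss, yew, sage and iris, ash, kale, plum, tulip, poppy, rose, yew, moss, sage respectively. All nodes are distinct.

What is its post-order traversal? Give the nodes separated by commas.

iris, kale, tulip, yew, sage, moss, rose, poppy, plum, ash

The first element of pre-order is the root; it splits in-order into left and right subtrees.
Root ash: left subtree has 1 node {iris}, right has 8 {kale, plum, tulip, poppy, rose, yew, moss, sage}.
  Root plum: left subtree has 1 node {kale}, right has 6 {tulip, poppy, rose, yew, moss, sage}.
    Root poppy: left subtree has 1 node {tulip}, right has 4 {rose, yew, moss, sage}.
      Root rose: left subtree has 0 nodes { }, right has 3 {yew, moss, sage}.
        Root moss: left subtree has 1 node {yew}, right has 1 {sage}.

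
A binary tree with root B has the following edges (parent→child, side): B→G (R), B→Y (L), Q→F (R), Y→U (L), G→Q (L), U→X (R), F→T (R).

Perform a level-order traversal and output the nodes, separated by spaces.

Level-order visits nodes level by level from the root, left to right within each level.
Level 0: B
Level 1: Y, G
Level 2: U, Q
Level 3: X, F
Level 4: T

B Y G U Q X F T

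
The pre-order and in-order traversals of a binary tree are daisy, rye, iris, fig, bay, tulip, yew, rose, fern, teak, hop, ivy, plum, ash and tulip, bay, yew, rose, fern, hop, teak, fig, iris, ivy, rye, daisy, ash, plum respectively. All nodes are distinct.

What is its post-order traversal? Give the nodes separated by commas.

tulip, hop, teak, fern, rose, yew, bay, fig, ivy, iris, rye, ash, plum, daisy

The first element of pre-order is the root; it splits in-order into left and right subtrees.
Root daisy: left subtree has 11 nodes {tulip, bay, yew, rose, fern, hop, teak, fig, iris, ivy, rye}, right has 2 {ash, plum}.
  Root rye: left subtree has 10 nodes {tulip, bay, yew, rose, fern, hop, teak, fig, iris, ivy}, right has 0 { }.
    Root iris: left subtree has 8 nodes {tulip, bay, yew, rose, fern, hop, teak, fig}, right has 1 {ivy}.
      Root fig: left subtree has 7 nodes {tulip, bay, yew, rose, fern, hop, teak}, right has 0 { }.
        Root bay: left subtree has 1 node {tulip}, right has 5 {yew, rose, fern, hop, teak}.
          Root yew: left subtree has 0 nodes { }, right has 4 {rose, fern, hop, teak}.
            Root rose: left subtree has 0 nodes { }, right has 3 {fern, hop, teak}.
              Root fern: left subtree has 0 nodes { }, right has 2 {hop, teak}.
                Root teak: left subtree has 1 node {hop}, right has 0 { }.
  Root plum: left subtree has 1 node {ash}, right has 0 { }.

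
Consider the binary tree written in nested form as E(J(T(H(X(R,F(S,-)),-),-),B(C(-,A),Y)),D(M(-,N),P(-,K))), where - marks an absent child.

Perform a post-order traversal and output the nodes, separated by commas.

R, S, F, X, H, T, A, C, Y, B, J, N, M, K, P, D, E

Post-order visits the left subtree, then the right subtree, then the node.
At E: go left to J.
  At J: go left to T.
    At T: go left to H.
      At H: go left to X.
        At X: go left to R.
          R is a leaf — visit R.
        At X: go right to F.
          At F: go left to S.
            S is a leaf — visit S.
          At F: no right child.
          Visit F.
        Visit X.
      At H: no right child.
      Visit H.
    At T: no right child.
    Visit T.
  At J: go right to B.
    At B: go left to C.
      At C: no left child.
      At C: go right to A.
        A is a leaf — visit A.
      Visit C.
    At B: go right to Y.
      Y is a leaf — visit Y.
    Visit B.
  Visit J.
At E: go right to D.
  At D: go left to M.
    At M: no left child.
    At M: go right to N.
      N is a leaf — visit N.
    Visit M.
  At D: go right to P.
    At P: no left child.
    At P: go right to K.
      K is a leaf — visit K.
    Visit P.
  Visit D.
Visit E.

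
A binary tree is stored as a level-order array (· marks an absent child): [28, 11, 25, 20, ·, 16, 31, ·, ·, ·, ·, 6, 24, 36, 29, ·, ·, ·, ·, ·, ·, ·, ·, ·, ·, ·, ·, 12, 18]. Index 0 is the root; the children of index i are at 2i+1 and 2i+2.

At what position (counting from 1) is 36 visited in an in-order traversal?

9

In-order visits the left subtree, then the node, then the right subtree.
At 28: go left to 11.
  At 11: go left to 20.
    20 is a leaf — visit 20.
  Visit 11.
  At 11: no right child.
Visit 28.
At 28: go right to 25.
  At 25: go left to 16.
    At 16: go left to 6.
      6 is a leaf — visit 6.
    Visit 16.
    At 16: go right to 24.
      24 is a leaf — visit 24.
  Visit 25.
  At 25: go right to 31.
    At 31: go left to 36.
      At 36: go left to 12.
        12 is a leaf — visit 12.
      Visit 36.
      At 36: go right to 18.
        18 is a leaf — visit 18.
    Visit 31.
    At 31: go right to 29.
      29 is a leaf — visit 29.
Full in-order sequence: 20, 11, 28, 6, 16, 24, 25, 12, 36, 18, 31, 29.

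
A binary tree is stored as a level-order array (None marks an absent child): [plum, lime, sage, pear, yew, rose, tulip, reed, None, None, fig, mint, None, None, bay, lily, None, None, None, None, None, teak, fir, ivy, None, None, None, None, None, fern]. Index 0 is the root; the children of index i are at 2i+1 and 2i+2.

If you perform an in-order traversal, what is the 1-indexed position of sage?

13

In-order visits the left subtree, then the node, then the right subtree.
At plum: go left to lime.
  At lime: go left to pear.
    At pear: go left to reed.
      At reed: go left to lily.
        lily is a leaf — visit lily.
      Visit reed.
      At reed: no right child.
    Visit pear.
    At pear: no right child.
  Visit lime.
  At lime: go right to yew.
    At yew: no left child.
    Visit yew.
    At yew: go right to fig.
      At fig: go left to teak.
        teak is a leaf — visit teak.
      Visit fig.
      At fig: go right to fir.
        fir is a leaf — visit fir.
Visit plum.
At plum: go right to sage.
  At sage: go left to rose.
    At rose: go left to mint.
      At mint: go left to ivy.
        ivy is a leaf — visit ivy.
      Visit mint.
      At mint: no right child.
    Visit rose.
    At rose: no right child.
  Visit sage.
  At sage: go right to tulip.
    At tulip: no left child.
    Visit tulip.
    At tulip: go right to bay.
      At bay: go left to fern.
        fern is a leaf — visit fern.
      Visit bay.
      At bay: no right child.
Full in-order sequence: lily, reed, pear, lime, yew, teak, fig, fir, plum, ivy, mint, rose, sage, tulip, fern, bay.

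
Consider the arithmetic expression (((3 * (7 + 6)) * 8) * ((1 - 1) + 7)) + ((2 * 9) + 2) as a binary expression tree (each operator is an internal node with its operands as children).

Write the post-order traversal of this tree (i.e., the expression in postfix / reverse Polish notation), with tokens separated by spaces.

Post-order on an expression tree gives postfix notation: for each operator, emit left operand, right operand, then the operator.

3 7 6 + * 8 * 1 1 - 7 + * 2 9 * 2 + +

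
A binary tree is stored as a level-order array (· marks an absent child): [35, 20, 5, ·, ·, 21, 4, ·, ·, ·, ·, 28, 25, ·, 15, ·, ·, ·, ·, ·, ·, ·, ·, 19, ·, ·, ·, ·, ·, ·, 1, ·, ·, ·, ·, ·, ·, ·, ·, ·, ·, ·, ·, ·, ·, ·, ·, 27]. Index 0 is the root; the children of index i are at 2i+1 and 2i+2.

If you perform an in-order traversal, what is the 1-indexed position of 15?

In-order visits the left subtree, then the node, then the right subtree.
At 35: go left to 20.
  20 is a leaf — visit 20.
Visit 35.
At 35: go right to 5.
  At 5: go left to 21.
    At 21: go left to 28.
      At 28: go left to 19.
        At 19: go left to 27.
          27 is a leaf — visit 27.
        Visit 19.
        At 19: no right child.
      Visit 28.
      At 28: no right child.
    Visit 21.
    At 21: go right to 25.
      25 is a leaf — visit 25.
  Visit 5.
  At 5: go right to 4.
    At 4: no left child.
    Visit 4.
    At 4: go right to 15.
      At 15: no left child.
      Visit 15.
      At 15: go right to 1.
        1 is a leaf — visit 1.
Full in-order sequence: 20, 35, 27, 19, 28, 21, 25, 5, 4, 15, 1.

10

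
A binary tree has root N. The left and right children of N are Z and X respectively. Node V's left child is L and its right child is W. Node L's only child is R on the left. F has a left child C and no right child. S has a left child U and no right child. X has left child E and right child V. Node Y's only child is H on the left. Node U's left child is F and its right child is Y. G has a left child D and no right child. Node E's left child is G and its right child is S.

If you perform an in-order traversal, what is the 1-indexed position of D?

In-order visits the left subtree, then the node, then the right subtree.
At N: go left to Z.
  Z is a leaf — visit Z.
Visit N.
At N: go right to X.
  At X: go left to E.
    At E: go left to G.
      At G: go left to D.
        D is a leaf — visit D.
      Visit G.
      At G: no right child.
    Visit E.
    At E: go right to S.
      At S: go left to U.
        At U: go left to F.
          At F: go left to C.
            C is a leaf — visit C.
          Visit F.
          At F: no right child.
        Visit U.
        At U: go right to Y.
          At Y: go left to H.
            H is a leaf — visit H.
          Visit Y.
          At Y: no right child.
      Visit S.
      At S: no right child.
  Visit X.
  At X: go right to V.
    At V: go left to L.
      At L: go left to R.
        R is a leaf — visit R.
      Visit L.
      At L: no right child.
    Visit V.
    At V: go right to W.
      W is a leaf — visit W.
Full in-order sequence: Z, N, D, G, E, C, F, U, H, Y, S, X, R, L, V, W.

3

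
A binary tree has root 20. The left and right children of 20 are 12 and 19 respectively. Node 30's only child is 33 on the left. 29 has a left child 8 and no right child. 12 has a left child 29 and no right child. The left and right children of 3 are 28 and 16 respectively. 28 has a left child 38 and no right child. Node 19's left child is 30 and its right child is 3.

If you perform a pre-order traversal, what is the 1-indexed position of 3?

8

Pre-order visits the node, then its left subtree, then its right subtree.
Visit 20.
At 20: go left to 12.
  Visit 12.
  At 12: go left to 29.
    Visit 29.
    At 29: go left to 8.
      8 is a leaf — visit 8.
    At 29: no right child.
  At 12: no right child.
At 20: go right to 19.
  Visit 19.
  At 19: go left to 30.
    Visit 30.
    At 30: go left to 33.
      33 is a leaf — visit 33.
    At 30: no right child.
  At 19: go right to 3.
    Visit 3.
    At 3: go left to 28.
      Visit 28.
      At 28: go left to 38.
        38 is a leaf — visit 38.
      At 28: no right child.
    At 3: go right to 16.
      16 is a leaf — visit 16.
Full pre-order sequence: 20, 12, 29, 8, 19, 30, 33, 3, 28, 38, 16.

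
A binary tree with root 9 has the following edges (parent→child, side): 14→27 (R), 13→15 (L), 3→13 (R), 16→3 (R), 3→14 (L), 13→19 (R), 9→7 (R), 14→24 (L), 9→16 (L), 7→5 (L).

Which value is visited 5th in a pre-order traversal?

Pre-order visits the node, then its left subtree, then its right subtree.
Visit 9.
At 9: go left to 16.
  Visit 16.
  At 16: no left child.
  At 16: go right to 3.
    Visit 3.
    At 3: go left to 14.
      Visit 14.
      At 14: go left to 24.
        24 is a leaf — visit 24.
      At 14: go right to 27.
        27 is a leaf — visit 27.
    At 3: go right to 13.
      Visit 13.
      At 13: go left to 15.
        15 is a leaf — visit 15.
      At 13: go right to 19.
        19 is a leaf — visit 19.
At 9: go right to 7.
  Visit 7.
  At 7: go left to 5.
    5 is a leaf — visit 5.
  At 7: no right child.
Full pre-order sequence: 9, 16, 3, 14, 24, 27, 13, 15, 19, 7, 5.

24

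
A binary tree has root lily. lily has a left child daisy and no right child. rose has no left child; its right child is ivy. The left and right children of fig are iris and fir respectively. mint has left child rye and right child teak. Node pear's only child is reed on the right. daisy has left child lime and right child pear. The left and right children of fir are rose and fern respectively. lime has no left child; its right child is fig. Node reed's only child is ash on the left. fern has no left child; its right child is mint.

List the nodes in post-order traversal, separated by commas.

iris, ivy, rose, rye, teak, mint, fern, fir, fig, lime, ash, reed, pear, daisy, lily

Post-order visits the left subtree, then the right subtree, then the node.
At lily: go left to daisy.
  At daisy: go left to lime.
    At lime: no left child.
    At lime: go right to fig.
      At fig: go left to iris.
        iris is a leaf — visit iris.
      At fig: go right to fir.
        At fir: go left to rose.
          At rose: no left child.
          At rose: go right to ivy.
            ivy is a leaf — visit ivy.
          Visit rose.
        At fir: go right to fern.
          At fern: no left child.
          At fern: go right to mint.
            At mint: go left to rye.
              rye is a leaf — visit rye.
            At mint: go right to teak.
              teak is a leaf — visit teak.
            Visit mint.
          Visit fern.
        Visit fir.
      Visit fig.
    Visit lime.
  At daisy: go right to pear.
    At pear: no left child.
    At pear: go right to reed.
      At reed: go left to ash.
        ash is a leaf — visit ash.
      At reed: no right child.
      Visit reed.
    Visit pear.
  Visit daisy.
At lily: no right child.
Visit lily.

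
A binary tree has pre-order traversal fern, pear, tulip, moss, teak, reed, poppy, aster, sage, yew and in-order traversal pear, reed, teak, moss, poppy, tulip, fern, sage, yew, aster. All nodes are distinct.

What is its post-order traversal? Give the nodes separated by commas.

The first element of pre-order is the root; it splits in-order into left and right subtrees.
Root fern: left subtree has 6 nodes {pear, reed, teak, moss, poppy, tulip}, right has 3 {sage, yew, aster}.
  Root pear: left subtree has 0 nodes { }, right has 5 {reed, teak, moss, poppy, tulip}.
    Root tulip: left subtree has 4 nodes {reed, teak, moss, poppy}, right has 0 { }.
      Root moss: left subtree has 2 nodes {reed, teak}, right has 1 {poppy}.
        Root teak: left subtree has 1 node {reed}, right has 0 { }.
  Root aster: left subtree has 2 nodes {sage, yew}, right has 0 { }.
    Root sage: left subtree has 0 nodes { }, right has 1 {yew}.

reed, teak, poppy, moss, tulip, pear, yew, sage, aster, fern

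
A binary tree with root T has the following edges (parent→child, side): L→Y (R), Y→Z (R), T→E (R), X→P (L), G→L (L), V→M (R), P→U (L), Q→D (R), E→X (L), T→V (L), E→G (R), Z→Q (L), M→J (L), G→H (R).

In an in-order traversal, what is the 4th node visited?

T

In-order visits the left subtree, then the node, then the right subtree.
At T: go left to V.
  At V: no left child.
  Visit V.
  At V: go right to M.
    At M: go left to J.
      J is a leaf — visit J.
    Visit M.
    At M: no right child.
Visit T.
At T: go right to E.
  At E: go left to X.
    At X: go left to P.
      At P: go left to U.
        U is a leaf — visit U.
      Visit P.
      At P: no right child.
    Visit X.
    At X: no right child.
  Visit E.
  At E: go right to G.
    At G: go left to L.
      At L: no left child.
      Visit L.
      At L: go right to Y.
        At Y: no left child.
        Visit Y.
        At Y: go right to Z.
          At Z: go left to Q.
            At Q: no left child.
            Visit Q.
            At Q: go right to D.
              D is a leaf — visit D.
          Visit Z.
          At Z: no right child.
    Visit G.
    At G: go right to H.
      H is a leaf — visit H.
Full in-order sequence: V, J, M, T, U, P, X, E, L, Y, Q, D, Z, G, H.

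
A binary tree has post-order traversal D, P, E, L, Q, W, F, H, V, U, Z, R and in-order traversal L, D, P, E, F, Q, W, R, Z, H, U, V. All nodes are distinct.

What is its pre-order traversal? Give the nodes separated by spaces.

The last element of post-order is the root; it splits in-order into left and right subtrees.
Root R: left subtree has 7 nodes {L, D, P, E, F, Q, W}, right has 4 {Z, H, U, V}.
  Root F: left subtree has 4 nodes {L, D, P, E}, right has 2 {Q, W}.
    Root L: left subtree has 0 nodes { }, right has 3 {D, P, E}.
      Root E: left subtree has 2 nodes {D, P}, right has 0 { }.
        Root P: left subtree has 1 node {D}, right has 0 { }.
    Root W: left subtree has 1 node {Q}, right has 0 { }.
  Root Z: left subtree has 0 nodes { }, right has 3 {H, U, V}.
    Root U: left subtree has 1 node {H}, right has 1 {V}.

R F L E P D W Q Z U H V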